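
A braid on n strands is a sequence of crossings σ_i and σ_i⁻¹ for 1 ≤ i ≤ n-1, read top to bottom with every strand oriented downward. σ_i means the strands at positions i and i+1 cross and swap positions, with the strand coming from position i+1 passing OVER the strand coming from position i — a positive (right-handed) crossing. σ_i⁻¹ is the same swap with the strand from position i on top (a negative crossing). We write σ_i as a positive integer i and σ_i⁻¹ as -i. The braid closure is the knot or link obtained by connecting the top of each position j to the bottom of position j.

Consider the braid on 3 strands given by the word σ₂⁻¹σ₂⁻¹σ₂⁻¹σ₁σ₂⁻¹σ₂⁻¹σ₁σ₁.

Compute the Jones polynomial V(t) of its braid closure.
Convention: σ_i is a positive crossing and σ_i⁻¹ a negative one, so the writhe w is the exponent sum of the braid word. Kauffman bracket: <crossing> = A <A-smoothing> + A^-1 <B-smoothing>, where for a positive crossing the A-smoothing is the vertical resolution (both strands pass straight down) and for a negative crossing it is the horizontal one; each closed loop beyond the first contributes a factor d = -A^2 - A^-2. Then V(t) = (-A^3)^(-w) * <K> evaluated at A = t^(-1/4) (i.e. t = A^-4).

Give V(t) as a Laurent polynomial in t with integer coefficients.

Braid: s2^-1 s2^-1 s2^-1 s1 s2^-1 s2^-1 s1 s1 on 3 strands, 8 crossings.
Writhe w = (#positive) - (#negative) = 3 - 5 = -2.
Enumerate smoothing states for the bracket polynomial. There are 2^8 = 256 states.
Each crossing splits two ways (0=vertical, 1=horizontal). The state's weight is A^(#A-smoothings - #B-smoothings) * d^(loops - 1).
Tabulate the states by total A-exponent and number of loops L (A-exp: L × count):
  A^8: L=6 ×1
  A^6: L=5 ×8
  A^4: L=4 ×27, L=6 ×1
  A^2: L=3 ×50, L=5 ×6
  A^0: L=2 ×53, L=4 ×17
  A^-2: L=1 ×27, L=3 ×28, L=5 ×1
  A^-4: L=2 ×24, L=4 ×4
  A^-6: L=3 ×8
  A^-8: L=4 ×1
Each group contributes A^e * Σ count * d^(L-1):
Powers of d = -A^2 - A^-2: d^2 = A^4 + 2 + A^-4; d^3 = -A^6 - 3*A^2 - 3*A^-2 - A^-6; d^4 = A^8 + 4*A^4 + 6 + 4*A^-4 + A^-8; d^5 = -A^10 - 5*A^6 - 10*A^2 - 10*A^-2 - 5*A^-6 - A^-10.
  A^8 * (d^5) = -A^18 - 5*A^14 - 10*A^10 - 10*A^6 - 5*A^2 - A^-2
  A^6 * (8*d^4) = 8*A^14 + 32*A^10 + 48*A^6 + 32*A^2 + 8*A^-2
  A^4 * (27*d^3 + d^5) = -A^14 - 32*A^10 - 91*A^6 - 91*A^2 - 32*A^-2 - A^-6
  A^2 * (50*d^2 + 6*d^4) = 6*A^10 + 74*A^6 + 136*A^2 + 74*A^-2 + 6*A^-6
  A^0 * (53*d + 17*d^3) = -17*A^6 - 104*A^2 - 104*A^-2 - 17*A^-6
  A^-2 * (27 + 28*d^2 + d^4) = A^6 + 32*A^2 + 89*A^-2 + 32*A^-6 + A^-10
  A^-4 * (24*d + 4*d^3) = -4*A^2 - 36*A^-2 - 36*A^-6 - 4*A^-10
  A^-6 * (8*d^2) = 8*A^-2 + 16*A^-6 + 8*A^-10
  A^-8 * (d^3) = -A^-2 - 3*A^-6 - 3*A^-10 - A^-14
Summing the groups: <K> = -A^18 + 2*A^14 - 4*A^10 + 5*A^6 - 4*A^2 + 5*A^-2 - 3*A^-6 + 2*A^-10 - A^-14
Normalise by the writhe: (-A^3)^(-w) = (-A^3)^(2) = A^6, so f(A) = A^6 * <K> = -A^24 + 2*A^20 - 4*A^16 + 5*A^12 - 4*A^8 + 5*A^4 - 3 + 2*A^-4 - A^-8.
Substitute A = t^(-1/4), i.e. A^e → t^(-e/4): V(t) = -t^2 + 2*t - 3 + 5*t^-1 - 4*t^-2 + 5*t^-3 - 4*t^-4 + 2*t^-5 - t^-6

Answer: -t^2 + 2*t - 3 + 5*t^-1 - 4*t^-2 + 5*t^-3 - 4*t^-4 + 2*t^-5 - t^-6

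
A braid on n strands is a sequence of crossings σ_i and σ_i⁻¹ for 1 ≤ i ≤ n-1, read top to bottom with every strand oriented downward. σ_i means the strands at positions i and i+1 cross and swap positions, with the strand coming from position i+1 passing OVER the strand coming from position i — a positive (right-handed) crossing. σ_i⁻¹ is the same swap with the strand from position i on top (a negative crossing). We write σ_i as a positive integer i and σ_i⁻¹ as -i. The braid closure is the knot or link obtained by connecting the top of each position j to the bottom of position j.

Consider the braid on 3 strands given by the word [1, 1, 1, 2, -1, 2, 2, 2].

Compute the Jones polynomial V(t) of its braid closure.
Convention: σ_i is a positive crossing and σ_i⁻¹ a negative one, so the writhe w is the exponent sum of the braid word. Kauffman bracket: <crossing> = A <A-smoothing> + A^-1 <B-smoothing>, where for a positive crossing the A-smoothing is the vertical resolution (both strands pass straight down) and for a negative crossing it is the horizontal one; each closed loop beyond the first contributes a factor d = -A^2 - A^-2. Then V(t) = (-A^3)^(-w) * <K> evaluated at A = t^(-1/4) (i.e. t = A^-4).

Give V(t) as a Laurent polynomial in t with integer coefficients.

Braid: s1 s1 s1 s2 s1^-1 s2 s2 s2 on 3 strands, 8 crossings.
Writhe w = (#positive) - (#negative) = 7 - 1 = 6.
Computing the Kauffman bracket via state sum. There are 2^8 = 256 states.
Smooth each crossing (0=||, 1=⌣⌢); contribution A^(Σ sign_k(1-2s_k)) * d^(L-1).
Tabulate the states by total A-exponent and number of loops L (A-exp: L × count):
  A^8: L=2 ×1
  A^6: L=1 ×4, L=3 ×4
  A^4: L=2 ×25, L=4 ×3
  A^2: L=1 ×21, L=3 ×34, L=5 ×1
  A^0: L=2 ×48, L=4 ×22
  A^-2: L=3 ×49, L=5 ×7
  A^-4: L=4 ×27, L=6 ×1
  A^-6: L=5 ×8
  A^-8: L=6 ×1
Each group contributes A^e * Σ count * d^(L-1):
Powers of d = -A^2 - A^-2: d^2 = A^4 + 2 + A^-4; d^3 = -A^6 - 3*A^2 - 3*A^-2 - A^-6; d^4 = A^8 + 4*A^4 + 6 + 4*A^-4 + A^-8; d^5 = -A^10 - 5*A^6 - 10*A^2 - 10*A^-2 - 5*A^-6 - A^-10.
  A^8 * (d) = -A^10 - A^6
  A^6 * (4 + 4*d^2) = 4*A^10 + 12*A^6 + 4*A^2
  A^4 * (25*d + 3*d^3) = -3*A^10 - 34*A^6 - 34*A^2 - 3*A^-2
  A^2 * (21 + 34*d^2 + d^4) = A^10 + 38*A^6 + 95*A^2 + 38*A^-2 + A^-6
  A^0 * (48*d + 22*d^3) = -22*A^6 - 114*A^2 - 114*A^-2 - 22*A^-6
  A^-2 * (49*d^2 + 7*d^4) = 7*A^6 + 77*A^2 + 140*A^-2 + 77*A^-6 + 7*A^-10
  A^-4 * (27*d^3 + d^5) = -A^6 - 32*A^2 - 91*A^-2 - 91*A^-6 - 32*A^-10 - A^-14
  A^-6 * (8*d^4) = 8*A^2 + 32*A^-2 + 48*A^-6 + 32*A^-10 + 8*A^-14
  A^-8 * (d^5) = -A^2 - 5*A^-2 - 10*A^-6 - 10*A^-10 - 5*A^-14 - A^-18
Summing the groups: <K> = A^10 - A^6 + 3*A^2 - 3*A^-2 + 3*A^-6 - 3*A^-10 + 2*A^-14 - A^-18
Normalise by the writhe: (-A^3)^(-w) = (-A^3)^(-6) = A^-18, so f(A) = A^-18 * <K> = A^-8 - A^-12 + 3*A^-16 - 3*A^-20 + 3*A^-24 - 3*A^-28 + 2*A^-32 - A^-36.
Substitute A = t^(-1/4), i.e. A^e → t^(-e/4): V(t) = -t^9 + 2*t^8 - 3*t^7 + 3*t^6 - 3*t^5 + 3*t^4 - t^3 + t^2

Answer: -t^9 + 2*t^8 - 3*t^7 + 3*t^6 - 3*t^5 + 3*t^4 - t^3 + t^2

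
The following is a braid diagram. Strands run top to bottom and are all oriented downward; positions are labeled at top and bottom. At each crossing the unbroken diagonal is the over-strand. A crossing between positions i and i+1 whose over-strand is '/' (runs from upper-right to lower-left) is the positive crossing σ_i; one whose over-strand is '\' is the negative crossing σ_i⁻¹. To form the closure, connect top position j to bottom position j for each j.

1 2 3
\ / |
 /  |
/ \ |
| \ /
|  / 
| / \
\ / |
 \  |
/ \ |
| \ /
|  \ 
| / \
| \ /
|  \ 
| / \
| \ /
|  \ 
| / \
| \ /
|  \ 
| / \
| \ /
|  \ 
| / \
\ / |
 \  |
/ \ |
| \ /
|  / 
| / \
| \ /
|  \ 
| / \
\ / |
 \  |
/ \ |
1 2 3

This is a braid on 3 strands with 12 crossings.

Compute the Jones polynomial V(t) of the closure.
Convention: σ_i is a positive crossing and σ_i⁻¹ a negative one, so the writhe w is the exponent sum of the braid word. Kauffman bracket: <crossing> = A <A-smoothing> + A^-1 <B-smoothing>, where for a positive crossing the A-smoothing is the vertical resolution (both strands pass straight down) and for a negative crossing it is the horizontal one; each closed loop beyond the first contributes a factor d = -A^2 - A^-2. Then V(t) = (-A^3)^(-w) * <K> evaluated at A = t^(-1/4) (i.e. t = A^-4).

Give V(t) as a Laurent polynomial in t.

Reading the diagram top to bottom ('/'-over between positions i,i+1 = s_i, '\'-over = s_i^-1): braid word = s1 s2 s1^-1 s2^-1 s2^-1 s2^-1 s2^-1 s2^-1 s1^-1 s2 s2^-1 s1^-1.
The presented braid s1 s2 s1^-1 s2^-1 s2^-1 s2^-1 s2^-1 s2^-1 s1^-1 s2 s2^-1 s1^-1 on 3 strands reduces by inverse Markov moves (closure unchanged at each step):
  Deconjugate: the word is γ·β·γ⁻¹ with γ = s1 s2 (prefix) and γ⁻¹ = s2^-1 s1^-1 (suffix); strip both.
Reduced to β = s1^-1 s2^-1 s2^-1 s2^-1 s2^-1 s2^-1 s1^-1 s2 on 3 strands, 8 crossings.
Compute on β:
Braid: s1^-1 s2^-1 s2^-1 s2^-1 s2^-1 s2^-1 s1^-1 s2 on 3 strands, 8 crossings.
Writhe w = (#positive) - (#negative) = 1 - 7 = -6.
Enumerate smoothing states for the bracket polynomial. There are 2^8 = 256 states.
Smooth each crossing (0=||, 1=⌣⌢); contribution A^(Σ sign_k(1-2s_k)) * d^(L-1).
Tabulate the states by total A-exponent and number of loops L (A-exp: L × count):
  A^8: L=6 ×1
  A^6: L=5 ×8
  A^4: L=4 ×25, L=6 ×3
  A^2: L=3 ×40, L=5 ×15, L=7 ×1
  A^0: L=2 ×35, L=4 ×30, L=6 ×5
  A^-2: L=1 ×15, L=3 ×31, L=5 ×10
  A^-4: L=2 ×18, L=4 ×10
  A^-6: L=1 ×2, L=3 ×6
  A^-8: L=2 ×1
Each group contributes A^e * Σ count * d^(L-1):
Powers of d = -A^2 - A^-2: d^2 = A^4 + 2 + A^-4; d^3 = -A^6 - 3*A^2 - 3*A^-2 - A^-6; d^4 = A^8 + 4*A^4 + 6 + 4*A^-4 + A^-8; d^5 = -A^10 - 5*A^6 - 10*A^2 - 10*A^-2 - 5*A^-6 - A^-10; d^6 = A^12 + 6*A^8 + 15*A^4 + 20 + 15*A^-4 + 6*A^-8 + A^-12.
  A^8 * (d^5) = -A^18 - 5*A^14 - 10*A^10 - 10*A^6 - 5*A^2 - A^-2
  A^6 * (8*d^4) = 8*A^14 + 32*A^10 + 48*A^6 + 32*A^2 + 8*A^-2
  A^4 * (25*d^3 + 3*d^5) = -3*A^14 - 40*A^10 - 105*A^6 - 105*A^2 - 40*A^-2 - 3*A^-6
  A^2 * (40*d^2 + 15*d^4 + d^6) = A^14 + 21*A^10 + 115*A^6 + 190*A^2 + 115*A^-2 + 21*A^-6 + A^-10
  A^0 * (35*d + 30*d^3 + 5*d^5) = -5*A^10 - 55*A^6 - 175*A^2 - 175*A^-2 - 55*A^-6 - 5*A^-10
  A^-2 * (15 + 31*d^2 + 10*d^4) = 10*A^6 + 71*A^2 + 137*A^-2 + 71*A^-6 + 10*A^-10
  A^-4 * (18*d + 10*d^3) = -10*A^2 - 48*A^-2 - 48*A^-6 - 10*A^-10
  A^-6 * (2 + 6*d^2) = 6*A^-2 + 14*A^-6 + 6*A^-10
  A^-8 * (d) = -A^-6 - A^-10
Summing the groups: <K> = -A^18 + A^14 - 2*A^10 + 3*A^6 - 2*A^2 + 2*A^-2 - A^-6 + A^-10
Normalise by the writhe: (-A^3)^(-w) = (-A^3)^(6) = A^18, so f(A) = A^18 * <K> = -A^36 + A^32 - 2*A^28 + 3*A^24 - 2*A^20 + 2*A^16 - A^12 + A^8.
Substitute A = t^(-1/4), i.e. A^e → t^(-e/4): V(t) = t^-2 - t^-3 + 2*t^-4 - 2*t^-5 + 3*t^-6 - 2*t^-7 + t^-8 - t^-9

Answer: t^-2 - t^-3 + 2*t^-4 - 2*t^-5 + 3*t^-6 - 2*t^-7 + t^-8 - t^-9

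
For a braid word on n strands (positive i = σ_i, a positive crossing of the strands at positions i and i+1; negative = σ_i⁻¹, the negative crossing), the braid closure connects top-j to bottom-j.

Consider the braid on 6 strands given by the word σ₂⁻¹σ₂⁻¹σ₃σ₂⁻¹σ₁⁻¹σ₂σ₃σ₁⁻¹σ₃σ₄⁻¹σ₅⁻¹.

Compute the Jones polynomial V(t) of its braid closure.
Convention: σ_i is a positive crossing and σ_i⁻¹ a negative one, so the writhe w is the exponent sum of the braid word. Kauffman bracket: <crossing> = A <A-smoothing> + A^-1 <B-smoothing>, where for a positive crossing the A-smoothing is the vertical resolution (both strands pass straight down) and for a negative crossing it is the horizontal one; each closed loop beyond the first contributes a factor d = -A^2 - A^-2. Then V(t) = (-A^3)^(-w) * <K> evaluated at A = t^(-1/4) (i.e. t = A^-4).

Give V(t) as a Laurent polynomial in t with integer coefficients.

-t^3 + 2*t^2 - 3*t + 5 - 4*t^-1 + 4*t^-2 - 3*t^-3 + 2*t^-4 - t^-5

Derivation:
The presented braid s2^-1 s2^-1 s3 s2^-1 s1^-1 s2 s3 s1^-1 s3 s4^-1 s5^-1 on 6 strands reduces by inverse Markov moves (closure unchanged at each step):
  Destabilize: the word has the form β·s5^-1 where s5^-1 occurs only as the final letter (β ∈ B_5); drop it and the last strand → 5 strands.
  Destabilize: the word has the form β·s4^-1 where s4^-1 occurs only as the final letter (β ∈ B_4); drop it and the last strand → 4 strands.
Reduced to β = s2^-1 s2^-1 s3 s2^-1 s1^-1 s2 s3 s1^-1 s3 on 4 strands, 9 crossings.
Compute on β:
Braid: s2^-1 s2^-1 s3 s2^-1 s1^-1 s2 s3 s1^-1 s3 on 4 strands, 9 crossings.
Writhe w = (#positive) - (#negative) = 4 - 5 = -1.
Computing the Kauffman bracket via state sum. There are 2^9 = 512 states.
For each crossing: s=0 is the vertical smoothing, s=1 horizontal. Crossing k contributes A^(sign_k * (1 - 2*s_k)); loop factor d = -A^2 - A^-2.
Tabulate the states by total A-exponent and number of loops L (A-exp: L × count):
  A^9: L=5 ×1
  A^7: L=4 ×9
  A^5: L=3 ×32, L=5 ×4
  A^3: L=2 ×55, L=4 ×28, L=6 ×1
  A^1: L=1 ×39, L=3 ×77, L=5 ×10
  A^-1: L=2 ×87, L=4 ×38, L=6 ×1
  A^-3: L=1 ×14, L=3 ×64, L=5 ×6
  A^-5: L=2 ×17, L=4 ×19
  A^-7: L=3 ×7, L=5 ×2
  A^-9: L=4 ×1
Each group contributes A^e * Σ count * d^(L-1):
Powers of d = -A^2 - A^-2: d^2 = A^4 + 2 + A^-4; d^3 = -A^6 - 3*A^2 - 3*A^-2 - A^-6; d^4 = A^8 + 4*A^4 + 6 + 4*A^-4 + A^-8; d^5 = -A^10 - 5*A^6 - 10*A^2 - 10*A^-2 - 5*A^-6 - A^-10.
  A^9 * (d^4) = A^17 + 4*A^13 + 6*A^9 + 4*A^5 + A
  A^7 * (9*d^3) = -9*A^13 - 27*A^9 - 27*A^5 - 9*A
  A^5 * (32*d^2 + 4*d^4) = 4*A^13 + 48*A^9 + 88*A^5 + 48*A + 4*A^-3
  A^3 * (55*d + 28*d^3 + d^5) = -A^13 - 33*A^9 - 149*A^5 - 149*A - 33*A^-3 - A^-7
  A^1 * (39 + 77*d^2 + 10*d^4) = 10*A^9 + 117*A^5 + 253*A + 117*A^-3 + 10*A^-7
  A^-1 * (87*d + 38*d^3 + d^5) = -A^9 - 43*A^5 - 211*A - 211*A^-3 - 43*A^-7 - A^-11
  A^-3 * (14 + 64*d^2 + 6*d^4) = 6*A^5 + 88*A + 178*A^-3 + 88*A^-7 + 6*A^-11
  A^-5 * (17*d + 19*d^3) = -19*A - 74*A^-3 - 74*A^-7 - 19*A^-11
  A^-7 * (7*d^2 + 2*d^4) = 2*A + 15*A^-3 + 26*A^-7 + 15*A^-11 + 2*A^-15
  A^-9 * (d^3) = -A^-3 - 3*A^-7 - 3*A^-11 - A^-15
Summing the groups: <K> = A^17 - 2*A^13 + 3*A^9 - 4*A^5 + 4*A - 5*A^-3 + 3*A^-7 - 2*A^-11 + A^-15
Normalise by the writhe: (-A^3)^(-w) = (-A^3)^(1) = -A^3, so f(A) = -A^3 * <K> = -A^20 + 2*A^16 - 3*A^12 + 4*A^8 - 4*A^4 + 5 - 3*A^-4 + 2*A^-8 - A^-12.
Substitute A = t^(-1/4), i.e. A^e → t^(-e/4): V(t) = -t^3 + 2*t^2 - 3*t + 5 - 4*t^-1 + 4*t^-2 - 3*t^-3 + 2*t^-4 - t^-5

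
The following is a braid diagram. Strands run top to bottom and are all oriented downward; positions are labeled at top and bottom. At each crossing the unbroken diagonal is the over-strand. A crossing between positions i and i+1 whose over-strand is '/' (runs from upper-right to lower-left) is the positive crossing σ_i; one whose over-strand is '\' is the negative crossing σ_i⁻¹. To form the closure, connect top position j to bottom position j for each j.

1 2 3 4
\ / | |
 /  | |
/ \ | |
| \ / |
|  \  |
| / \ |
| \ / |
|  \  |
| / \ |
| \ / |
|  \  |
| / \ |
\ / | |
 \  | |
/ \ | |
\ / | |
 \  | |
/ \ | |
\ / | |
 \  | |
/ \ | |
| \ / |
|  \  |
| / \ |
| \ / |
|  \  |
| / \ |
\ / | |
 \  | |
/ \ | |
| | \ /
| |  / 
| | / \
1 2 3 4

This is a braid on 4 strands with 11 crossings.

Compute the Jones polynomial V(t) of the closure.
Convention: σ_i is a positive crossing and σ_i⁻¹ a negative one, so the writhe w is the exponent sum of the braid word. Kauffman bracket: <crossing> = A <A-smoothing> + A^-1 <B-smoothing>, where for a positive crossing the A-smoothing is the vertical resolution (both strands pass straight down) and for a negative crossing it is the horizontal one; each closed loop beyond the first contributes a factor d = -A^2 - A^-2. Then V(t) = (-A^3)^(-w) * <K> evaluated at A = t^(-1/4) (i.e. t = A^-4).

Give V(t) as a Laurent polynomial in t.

Reading the diagram top to bottom ('/'-over between positions i,i+1 = s_i, '\'-over = s_i^-1): braid word = s1 s2^-1 s2^-1 s2^-1 s1^-1 s1^-1 s1^-1 s2^-1 s2^-1 s1^-1 s3.
The presented braid s1 s2^-1 s2^-1 s2^-1 s1^-1 s1^-1 s1^-1 s2^-1 s2^-1 s1^-1 s3 on 4 strands reduces by inverse Markov moves (closure unchanged at each step):
  Destabilize: the word has the form β·s3 where s3 occurs only as the final letter (β ∈ B_3); drop it and the last strand → 3 strands.
  Deconjugate: the word is γ·β·γ⁻¹ with γ = s1 (prefix) and γ⁻¹ = s1^-1 (suffix); strip both.
Reduced to β = s2^-1 s2^-1 s2^-1 s1^-1 s1^-1 s1^-1 s2^-1 s2^-1 on 3 strands, 8 crossings.
Compute on β:
Braid: s2^-1 s2^-1 s2^-1 s1^-1 s1^-1 s1^-1 s2^-1 s2^-1 on 3 strands, 8 crossings.
Writhe w = (#positive) - (#negative) = 0 - 8 = -8.
Enumerate smoothing states for the bracket polynomial. There are 2^8 = 256 states.
Each crossing splits two ways (0=vertical, 1=horizontal). The state's weight is A^(#A-smoothings - #B-smoothings) * d^(loops - 1).
Tabulate the states by total A-exponent and number of loops L (A-exp: L × count):
  A^8: L=7 ×1
  A^6: L=6 ×8
  A^4: L=5 ×28
  A^2: L=4 ×55, L=6 ×1
  A^0: L=3 ×65, L=5 ×5
  A^-2: L=2 ×45, L=4 ×11
  A^-4: L=1 ×15, L=3 ×13
  A^-6: L=2 ×8
  A^-8: L=3 ×1
Each group contributes A^e * Σ count * d^(L-1):
Powers of d = -A^2 - A^-2: d^2 = A^4 + 2 + A^-4; d^3 = -A^6 - 3*A^2 - 3*A^-2 - A^-6; d^4 = A^8 + 4*A^4 + 6 + 4*A^-4 + A^-8; d^5 = -A^10 - 5*A^6 - 10*A^2 - 10*A^-2 - 5*A^-6 - A^-10; d^6 = A^12 + 6*A^8 + 15*A^4 + 20 + 15*A^-4 + 6*A^-8 + A^-12.
  A^8 * (d^6) = A^20 + 6*A^16 + 15*A^12 + 20*A^8 + 15*A^4 + 6 + A^-4
  A^6 * (8*d^5) = -8*A^16 - 40*A^12 - 80*A^8 - 80*A^4 - 40 - 8*A^-4
  A^4 * (28*d^4) = 28*A^12 + 112*A^8 + 168*A^4 + 112 + 28*A^-4
  A^2 * (55*d^3 + d^5) = -A^12 - 60*A^8 - 175*A^4 - 175 - 60*A^-4 - A^-8
  A^0 * (65*d^2 + 5*d^4) = 5*A^8 + 85*A^4 + 160 + 85*A^-4 + 5*A^-8
  A^-2 * (45*d + 11*d^3) = -11*A^4 - 78 - 78*A^-4 - 11*A^-8
  A^-4 * (15 + 13*d^2) = 13 + 41*A^-4 + 13*A^-8
  A^-6 * (8*d) = -8*A^-4 - 8*A^-8
  A^-8 * (d^2) = A^-4 + 2*A^-8 + A^-12
Summing the groups: <K> = A^20 - 2*A^16 + 2*A^12 - 3*A^8 + 2*A^4 - 2 + 2*A^-4 + A^-12
Normalise by the writhe: (-A^3)^(-w) = (-A^3)^(8) = A^24, so f(A) = A^24 * <K> = A^44 - 2*A^40 + 2*A^36 - 3*A^32 + 2*A^28 - 2*A^24 + 2*A^20 + A^12.
Substitute A = t^(-1/4), i.e. A^e → t^(-e/4): V(t) = t^-3 + 2*t^-5 - 2*t^-6 + 2*t^-7 - 3*t^-8 + 2*t^-9 - 2*t^-10 + t^-11

Answer: t^-3 + 2*t^-5 - 2*t^-6 + 2*t^-7 - 3*t^-8 + 2*t^-9 - 2*t^-10 + t^-11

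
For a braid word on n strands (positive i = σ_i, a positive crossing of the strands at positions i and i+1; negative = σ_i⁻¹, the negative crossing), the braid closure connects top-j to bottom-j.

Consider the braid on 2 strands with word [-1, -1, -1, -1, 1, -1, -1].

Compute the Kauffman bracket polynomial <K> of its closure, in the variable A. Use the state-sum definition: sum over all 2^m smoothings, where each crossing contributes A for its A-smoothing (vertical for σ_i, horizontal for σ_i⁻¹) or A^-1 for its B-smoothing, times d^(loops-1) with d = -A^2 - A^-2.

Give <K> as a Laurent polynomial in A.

A^13 - A^9 + A^5 - A - A^-7

Derivation:
First cancel adjacent σ_i σ_i⁻¹ pairs (Reidemeister II — same braid, same closure): s1^-1 s1^-1 s1^-1 s1^-1 s1 s1^-1 s1^-1 → s1^-1 s1^-1 s1^-1 s1^-1 s1^-1.
Braid: s1^-1 s1^-1 s1^-1 s1^-1 s1^-1 on 2 strands, 5 crossings.
Writhe w = (#positive) - (#negative) = 0 - 5 = -5.
State-sum expansion of <K>. There are 2^5 = 32 states.
Each crossing splits two ways (0=vertical, 1=horizontal). The state's weight is A^(#A-smoothings - #B-smoothings) * d^(loops - 1).
  state 00000: A-exp=-5, loops=2, term = A^-5 * d^1
  state 00001: A-exp=-3, loops=1, term = A^-3 * d^0
  state 00010: A-exp=-3, loops=1, term = A^-3 * d^0
  state 00011: A-exp=-1, loops=2, term = A^-1 * d^1
  state 00100: A-exp=-3, loops=1, term = A^-3 * d^0
  state 00101: A-exp=-1, loops=2, term = A^-1 * d^1
  state 00110: A-exp=-1, loops=2, term = A^-1 * d^1
  state 00111: A-exp=+1, loops=3, term = A^1 * d^2
  state 01000: A-exp=-3, loops=1, term = A^-3 * d^0
  state 01001: A-exp=-1, loops=2, term = A^-1 * d^1
  state 01010: A-exp=-1, loops=2, term = A^-1 * d^1
  state 01011: A-exp=+1, loops=3, term = A^1 * d^2
  state 01100: A-exp=-1, loops=2, term = A^-1 * d^1
  state 01101: A-exp=+1, loops=3, term = A^1 * d^2
  state 01110: A-exp=+1, loops=3, term = A^1 * d^2
  state 01111: A-exp=+3, loops=4, term = A^3 * d^3
  state 10000: A-exp=-3, loops=1, term = A^-3 * d^0
  state 10001: A-exp=-1, loops=2, term = A^-1 * d^1
  state 10010: A-exp=-1, loops=2, term = A^-1 * d^1
  state 10011: A-exp=+1, loops=3, term = A^1 * d^2
  state 10100: A-exp=-1, loops=2, term = A^-1 * d^1
  state 10101: A-exp=+1, loops=3, term = A^1 * d^2
  state 10110: A-exp=+1, loops=3, term = A^1 * d^2
  state 10111: A-exp=+3, loops=4, term = A^3 * d^3
  state 11000: A-exp=-1, loops=2, term = A^-1 * d^1
  state 11001: A-exp=+1, loops=3, term = A^1 * d^2
  state 11010: A-exp=+1, loops=3, term = A^1 * d^2
  state 11011: A-exp=+3, loops=4, term = A^3 * d^3
  state 11100: A-exp=+1, loops=3, term = A^1 * d^2
  state 11101: A-exp=+3, loops=4, term = A^3 * d^3
  state 11110: A-exp=+3, loops=4, term = A^3 * d^3
  state 11111: A-exp=+5, loops=5, term = A^5 * d^4
Collect the terms by A-exponent (count of states per loop number):
Powers of d = -A^2 - A^-2: d^2 = A^4 + 2 + A^-4; d^3 = -A^6 - 3*A^2 - 3*A^-2 - A^-6; d^4 = A^8 + 4*A^4 + 6 + 4*A^-4 + A^-8.
  A^5 * (d^4) = A^13 + 4*A^9 + 6*A^5 + 4*A + A^-3
  A^3 * (5*d^3) = -5*A^9 - 15*A^5 - 15*A - 5*A^-3
  A^1 * (10*d^2) = 10*A^5 + 20*A + 10*A^-3
  A^-1 * (10*d) = -10*A - 10*A^-3
  A^-3 * (5) = 5*A^-3
  A^-5 * (d) = -A^-3 - A^-7
Summing the groups: <K> = A^13 - A^9 + A^5 - A - A^-7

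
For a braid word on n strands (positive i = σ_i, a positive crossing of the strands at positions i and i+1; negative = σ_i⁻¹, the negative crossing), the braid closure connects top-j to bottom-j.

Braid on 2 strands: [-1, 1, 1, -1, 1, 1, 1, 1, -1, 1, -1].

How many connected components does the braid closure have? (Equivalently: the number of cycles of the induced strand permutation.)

1

Derivation:
Track the strand permutation on 2 strands, starting from identity.
  step 1: s1^-1 swaps positions 1,2 -> [2 1]
  step 2: s1 swaps positions 1,2 -> [1 2]
  step 3: s1 swaps positions 1,2 -> [2 1]
  step 4: s1^-1 swaps positions 1,2 -> [1 2]
  step 5: s1 swaps positions 1,2 -> [2 1]
  step 6: s1 swaps positions 1,2 -> [1 2]
  step 7: s1 swaps positions 1,2 -> [2 1]
  step 8: s1 swaps positions 1,2 -> [1 2]
  step 9: s1^-1 swaps positions 1,2 -> [2 1]
  step 10: s1 swaps positions 1,2 -> [1 2]
  step 11: s1^-1 swaps positions 1,2 -> [2 1]
Final permutation (position -> original strand): [2 1]
Closure components = cycle count of this permutation = 1.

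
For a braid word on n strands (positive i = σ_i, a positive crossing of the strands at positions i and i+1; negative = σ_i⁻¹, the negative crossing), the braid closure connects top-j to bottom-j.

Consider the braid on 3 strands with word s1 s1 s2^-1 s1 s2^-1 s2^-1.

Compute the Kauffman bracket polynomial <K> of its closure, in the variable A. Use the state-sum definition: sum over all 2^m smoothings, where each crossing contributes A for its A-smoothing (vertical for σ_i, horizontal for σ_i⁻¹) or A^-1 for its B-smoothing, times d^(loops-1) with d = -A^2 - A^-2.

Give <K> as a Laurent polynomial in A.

-A^12 + 2*A^8 - 2*A^4 + 3 - 2*A^-4 + 2*A^-8 - A^-12

Derivation:
Braid: s1 s1 s2^-1 s1 s2^-1 s2^-1 on 3 strands, 6 crossings.
Writhe w = (#positive) - (#negative) = 3 - 3 = 0.
Computing the Kauffman bracket via state sum. There are 2^6 = 64 states.
Each crossing splits two ways (0=vertical, 1=horizontal). The state's weight is A^(#A-smoothings - #B-smoothings) * d^(loops - 1).
Tabulate the states by total A-exponent and number of loops L (A-exp: L × count):
  A^6: L=4 ×1
  A^4: L=3 ×6
  A^2: L=2 ×14, L=4 ×1
  A^0: L=1 ×13, L=3 ×7
  A^-2: L=2 ×14, L=4 ×1
  A^-4: L=3 ×6
  A^-6: L=4 ×1
Each group contributes A^e * Σ count * d^(L-1):
Powers of d = -A^2 - A^-2: d^2 = A^4 + 2 + A^-4; d^3 = -A^6 - 3*A^2 - 3*A^-2 - A^-6.
  A^6 * (d^3) = -A^12 - 3*A^8 - 3*A^4 - 1
  A^4 * (6*d^2) = 6*A^8 + 12*A^4 + 6
  A^2 * (14*d + d^3) = -A^8 - 17*A^4 - 17 - A^-4
  A^0 * (13 + 7*d^2) = 7*A^4 + 27 + 7*A^-4
  A^-2 * (14*d + d^3) = -A^4 - 17 - 17*A^-4 - A^-8
  A^-4 * (6*d^2) = 6 + 12*A^-4 + 6*A^-8
  A^-6 * (d^3) = -1 - 3*A^-4 - 3*A^-8 - A^-12
Summing the groups: <K> = -A^12 + 2*A^8 - 2*A^4 + 3 - 2*A^-4 + 2*A^-8 - A^-12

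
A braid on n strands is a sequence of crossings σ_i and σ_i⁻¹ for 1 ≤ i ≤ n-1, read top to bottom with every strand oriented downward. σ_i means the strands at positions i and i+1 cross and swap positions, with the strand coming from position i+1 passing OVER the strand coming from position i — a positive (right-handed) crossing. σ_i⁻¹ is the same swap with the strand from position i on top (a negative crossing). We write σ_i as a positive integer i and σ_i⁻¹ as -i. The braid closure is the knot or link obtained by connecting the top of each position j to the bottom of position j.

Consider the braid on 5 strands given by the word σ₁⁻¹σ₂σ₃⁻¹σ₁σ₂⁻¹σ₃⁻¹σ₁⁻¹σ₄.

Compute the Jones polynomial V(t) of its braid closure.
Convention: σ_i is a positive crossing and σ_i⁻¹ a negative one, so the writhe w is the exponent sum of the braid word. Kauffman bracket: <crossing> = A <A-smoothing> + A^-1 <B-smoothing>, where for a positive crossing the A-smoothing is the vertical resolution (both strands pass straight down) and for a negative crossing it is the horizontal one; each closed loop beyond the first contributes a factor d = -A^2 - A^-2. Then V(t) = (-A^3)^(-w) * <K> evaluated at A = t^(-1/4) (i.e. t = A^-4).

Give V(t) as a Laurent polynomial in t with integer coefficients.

The presented braid s1^-1 s2 s3^-1 s1 s2^-1 s3^-1 s1^-1 s4 on 5 strands reduces by inverse Markov moves (closure unchanged at each step):
  Destabilize: the word has the form β·s4 where s4 occurs only as the final letter (β ∈ B_4); drop it and the last strand → 4 strands.
Reduced to β = s1^-1 s2 s3^-1 s1 s2^-1 s3^-1 s1^-1 on 4 strands, 7 crossings.
Compute on β:
Braid: s1^-1 s2 s3^-1 s1 s2^-1 s3^-1 s1^-1 on 4 strands, 7 crossings.
Writhe w = (#positive) - (#negative) = 2 - 5 = -3.
State-sum expansion of <K>. There are 2^7 = 128 states.
Smooth each crossing (0=||, 1=⌣⌢); contribution A^(Σ sign_k(1-2s_k)) * d^(L-1).
Tabulate the states by total A-exponent and number of loops L (A-exp: L × count):
  A^7: L=3 ×1
  A^5: L=2 ×5, L=4 ×2
  A^3: L=1 ×6, L=3 ×14, L=5 ×1
  A^1: L=2 ×26, L=4 ×9
  A^-1: L=1 ×11, L=3 ×23, L=5 ×1
  A^-3: L=2 ×16, L=4 ×5
  A^-5: L=1 ×2, L=3 ×5
  A^-7: L=2 ×1
Each group contributes A^e * Σ count * d^(L-1):
Powers of d = -A^2 - A^-2: d^2 = A^4 + 2 + A^-4; d^3 = -A^6 - 3*A^2 - 3*A^-2 - A^-6; d^4 = A^8 + 4*A^4 + 6 + 4*A^-4 + A^-8.
  A^7 * (d^2) = A^11 + 2*A^7 + A^3
  A^5 * (5*d + 2*d^3) = -2*A^11 - 11*A^7 - 11*A^3 - 2*A^-1
  A^3 * (6 + 14*d^2 + d^4) = A^11 + 18*A^7 + 40*A^3 + 18*A^-1 + A^-5
  A^1 * (26*d + 9*d^3) = -9*A^7 - 53*A^3 - 53*A^-1 - 9*A^-5
  A^-1 * (11 + 23*d^2 + d^4) = A^7 + 27*A^3 + 63*A^-1 + 27*A^-5 + A^-9
  A^-3 * (16*d + 5*d^3) = -5*A^3 - 31*A^-1 - 31*A^-5 - 5*A^-9
  A^-5 * (2 + 5*d^2) = 5*A^-1 + 12*A^-5 + 5*A^-9
  A^-7 * (d) = -A^-5 - A^-9
Summing the groups: <K> = A^7 - A^3 - A^-5
Normalise by the writhe: (-A^3)^(-w) = (-A^3)^(3) = -A^9, so f(A) = -A^9 * <K> = -A^16 + A^12 + A^4.
Substitute A = t^(-1/4), i.e. A^e → t^(-e/4): V(t) = t^-1 + t^-3 - t^-4

Answer: t^-1 + t^-3 - t^-4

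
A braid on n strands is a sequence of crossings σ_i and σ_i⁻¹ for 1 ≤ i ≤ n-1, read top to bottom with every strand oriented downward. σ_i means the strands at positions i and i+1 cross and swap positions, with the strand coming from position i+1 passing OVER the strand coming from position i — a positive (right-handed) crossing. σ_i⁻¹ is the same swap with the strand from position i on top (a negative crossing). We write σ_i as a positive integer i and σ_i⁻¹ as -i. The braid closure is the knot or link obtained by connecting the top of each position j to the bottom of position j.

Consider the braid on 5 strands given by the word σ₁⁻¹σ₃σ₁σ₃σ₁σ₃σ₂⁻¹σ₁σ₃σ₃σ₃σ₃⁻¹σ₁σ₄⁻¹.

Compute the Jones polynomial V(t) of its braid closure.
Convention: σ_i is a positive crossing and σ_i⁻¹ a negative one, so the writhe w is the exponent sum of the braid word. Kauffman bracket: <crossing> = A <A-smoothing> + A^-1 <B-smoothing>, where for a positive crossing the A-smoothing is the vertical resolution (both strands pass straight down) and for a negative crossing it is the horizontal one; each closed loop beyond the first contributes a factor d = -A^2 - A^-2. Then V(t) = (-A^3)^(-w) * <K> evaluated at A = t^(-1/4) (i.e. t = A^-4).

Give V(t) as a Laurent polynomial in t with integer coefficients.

The presented braid s1^-1 s3 s1 s3 s1 s3 s2^-1 s1 s3 s3 s3 s3^-1 s1 s4^-1 on 5 strands reduces by inverse Markov moves (closure unchanged at each step):
  Destabilize: the word has the form β·s4^-1 where s4^-1 occurs only as the final letter (β ∈ B_4); drop it and the last strand → 4 strands.
  Deconjugate: the word is γ·β·γ⁻¹ with γ = s1^-1 s3 (prefix) and γ⁻¹ = s3^-1 s1 (suffix); strip both.
Reduced to β = s1 s3 s1 s3 s2^-1 s1 s3 s3 s3 on 4 strands, 9 crossings.
Compute on β:
Braid: s1 s3 s1 s3 s2^-1 s1 s3 s3 s3 on 4 strands, 9 crossings.
Writhe w = (#positive) - (#negative) = 8 - 1 = 7.
Enumerate smoothing states for the bracket polynomial. There are 2^9 = 512 states.
Smooth each crossing (0=||, 1=⌣⌢); contribution A^(Σ sign_k(1-2s_k)) * d^(L-1).
Tabulate the states by total A-exponent and number of loops L (A-exp: L × count):
  A^9: L=3 ×1
  A^7: L=2 ×8, L=4 ×1
  A^5: L=1 ×15, L=3 ×21
  A^3: L=2 ×60, L=4 ×24
  A^1: L=3 ×110, L=5 ×16
  A^-1: L=4 ×120, L=6 ×6
  A^-3: L=5 ×83, L=7 ×1
  A^-5: L=6 ×36
  A^-7: L=7 ×9
  A^-9: L=8 ×1
Each group contributes A^e * Σ count * d^(L-1):
Powers of d = -A^2 - A^-2: d^2 = A^4 + 2 + A^-4; d^3 = -A^6 - 3*A^2 - 3*A^-2 - A^-6; d^4 = A^8 + 4*A^4 + 6 + 4*A^-4 + A^-8; d^5 = -A^10 - 5*A^6 - 10*A^2 - 10*A^-2 - 5*A^-6 - A^-10; d^6 = A^12 + 6*A^8 + 15*A^4 + 20 + 15*A^-4 + 6*A^-8 + A^-12; d^7 = -A^14 - 7*A^10 - 21*A^6 - 35*A^2 - 35*A^-2 - 21*A^-6 - 7*A^-10 - A^-14.
  A^9 * (d^2) = A^13 + 2*A^9 + A^5
  A^7 * (8*d + d^3) = -A^13 - 11*A^9 - 11*A^5 - A
  A^5 * (15 + 21*d^2) = 21*A^9 + 57*A^5 + 21*A
  A^3 * (60*d + 24*d^3) = -24*A^9 - 132*A^5 - 132*A - 24*A^-3
  A^1 * (110*d^2 + 16*d^4) = 16*A^9 + 174*A^5 + 316*A + 174*A^-3 + 16*A^-7
  A^-1 * (120*d^3 + 6*d^5) = -6*A^9 - 150*A^5 - 420*A - 420*A^-3 - 150*A^-7 - 6*A^-11
  A^-3 * (83*d^4 + d^6) = A^9 + 89*A^5 + 347*A + 518*A^-3 + 347*A^-7 + 89*A^-11 + A^-15
  A^-5 * (36*d^5) = -36*A^5 - 180*A - 360*A^-3 - 360*A^-7 - 180*A^-11 - 36*A^-15
  A^-7 * (9*d^6) = 9*A^5 + 54*A + 135*A^-3 + 180*A^-7 + 135*A^-11 + 54*A^-15 + 9*A^-19
  A^-9 * (d^7) = -A^5 - 7*A - 21*A^-3 - 35*A^-7 - 35*A^-11 - 21*A^-15 - 7*A^-19 - A^-23
Summing the groups: <K> = -A^9 - 2*A + 2*A^-3 - 2*A^-7 + 3*A^-11 - 2*A^-15 + 2*A^-19 - A^-23
Normalise by the writhe: (-A^3)^(-w) = (-A^3)^(-7) = -A^-21, so f(A) = -A^-21 * <K> = A^-12 + 2*A^-20 - 2*A^-24 + 2*A^-28 - 3*A^-32 + 2*A^-36 - 2*A^-40 + A^-44.
Substitute A = t^(-1/4), i.e. A^e → t^(-e/4): V(t) = t^11 - 2*t^10 + 2*t^9 - 3*t^8 + 2*t^7 - 2*t^6 + 2*t^5 + t^3

Answer: t^11 - 2*t^10 + 2*t^9 - 3*t^8 + 2*t^7 - 2*t^6 + 2*t^5 + t^3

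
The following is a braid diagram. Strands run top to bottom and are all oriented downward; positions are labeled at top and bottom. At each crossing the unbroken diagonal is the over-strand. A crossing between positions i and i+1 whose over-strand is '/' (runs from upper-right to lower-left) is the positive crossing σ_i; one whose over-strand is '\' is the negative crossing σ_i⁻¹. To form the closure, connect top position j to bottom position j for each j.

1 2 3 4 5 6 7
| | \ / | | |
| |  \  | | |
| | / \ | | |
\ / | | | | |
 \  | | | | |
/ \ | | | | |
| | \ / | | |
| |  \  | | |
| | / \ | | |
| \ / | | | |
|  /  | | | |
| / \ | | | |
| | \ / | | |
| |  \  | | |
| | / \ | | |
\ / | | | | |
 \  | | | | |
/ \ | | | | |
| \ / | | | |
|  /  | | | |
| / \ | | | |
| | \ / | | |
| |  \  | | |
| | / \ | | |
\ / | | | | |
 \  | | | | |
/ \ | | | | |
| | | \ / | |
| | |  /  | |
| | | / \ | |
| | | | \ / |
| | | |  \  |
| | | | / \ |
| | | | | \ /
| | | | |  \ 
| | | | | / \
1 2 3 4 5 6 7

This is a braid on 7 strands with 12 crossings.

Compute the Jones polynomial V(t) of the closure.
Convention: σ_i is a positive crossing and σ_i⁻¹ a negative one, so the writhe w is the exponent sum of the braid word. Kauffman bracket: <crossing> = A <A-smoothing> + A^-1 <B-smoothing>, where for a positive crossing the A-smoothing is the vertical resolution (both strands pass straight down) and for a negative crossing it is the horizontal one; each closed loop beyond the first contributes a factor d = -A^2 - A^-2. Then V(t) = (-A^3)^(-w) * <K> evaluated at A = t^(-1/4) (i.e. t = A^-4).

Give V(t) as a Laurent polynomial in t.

Reading the diagram top to bottom ('/'-over between positions i,i+1 = s_i, '\'-over = s_i^-1): braid word = s3^-1 s1^-1 s3^-1 s2 s3^-1 s1^-1 s2 s3^-1 s1^-1 s4 s5^-1 s6^-1.
The presented braid s3^-1 s1^-1 s3^-1 s2 s3^-1 s1^-1 s2 s3^-1 s1^-1 s4 s5^-1 s6^-1 on 7 strands reduces by inverse Markov moves (closure unchanged at each step):
  Destabilize: the word has the form β·s6^-1 where s6^-1 occurs only as the final letter (β ∈ B_6); drop it and the last strand → 6 strands.
  Destabilize: the word has the form β·s5^-1 where s5^-1 occurs only as the final letter (β ∈ B_5); drop it and the last strand → 5 strands.
  Destabilize: the word has the form β·s4 where s4 occurs only as the final letter (β ∈ B_4); drop it and the last strand → 4 strands.
Reduced to β = s3^-1 s1^-1 s3^-1 s2 s3^-1 s1^-1 s2 s3^-1 s1^-1 on 4 strands, 9 crossings.
Compute on β:
Braid: s3^-1 s1^-1 s3^-1 s2 s3^-1 s1^-1 s2 s3^-1 s1^-1 on 4 strands, 9 crossings.
Writhe w = (#positive) - (#negative) = 2 - 7 = -5.
Computing the Kauffman bracket via state sum. There are 2^9 = 512 states.
Smooth each crossing (0=||, 1=⌣⌢); contribution A^(Σ sign_k(1-2s_k)) * d^(L-1).
Tabulate the states by total A-exponent and number of loops L (A-exp: L × count):
  A^9: L=7 ×1
  A^7: L=6 ×9
  A^5: L=5 ×36
  A^3: L=4 ×83, L=6 ×1
  A^1: L=3 ×118, L=5 ×8
  A^-1: L=2 ×100, L=4 ×26
  A^-3: L=1 ×41, L=3 ×42, L=5 ×1
  A^-5: L=2 ×31, L=4 ×5
  A^-7: L=3 ×9
  A^-9: L=4 ×1
Each group contributes A^e * Σ count * d^(L-1):
Powers of d = -A^2 - A^-2: d^2 = A^4 + 2 + A^-4; d^3 = -A^6 - 3*A^2 - 3*A^-2 - A^-6; d^4 = A^8 + 4*A^4 + 6 + 4*A^-4 + A^-8; d^5 = -A^10 - 5*A^6 - 10*A^2 - 10*A^-2 - 5*A^-6 - A^-10; d^6 = A^12 + 6*A^8 + 15*A^4 + 20 + 15*A^-4 + 6*A^-8 + A^-12.
  A^9 * (d^6) = A^21 + 6*A^17 + 15*A^13 + 20*A^9 + 15*A^5 + 6*A + A^-3
  A^7 * (9*d^5) = -9*A^17 - 45*A^13 - 90*A^9 - 90*A^5 - 45*A - 9*A^-3
  A^5 * (36*d^4) = 36*A^13 + 144*A^9 + 216*A^5 + 144*A + 36*A^-3
  A^3 * (83*d^3 + d^5) = -A^13 - 88*A^9 - 259*A^5 - 259*A - 88*A^-3 - A^-7
  A^1 * (118*d^2 + 8*d^4) = 8*A^9 + 150*A^5 + 284*A + 150*A^-3 + 8*A^-7
  A^-1 * (100*d + 26*d^3) = -26*A^5 - 178*A - 178*A^-3 - 26*A^-7
  A^-3 * (41 + 42*d^2 + d^4) = A^5 + 46*A + 131*A^-3 + 46*A^-7 + A^-11
  A^-5 * (31*d + 5*d^3) = -5*A - 46*A^-3 - 46*A^-7 - 5*A^-11
  A^-7 * (9*d^2) = 9*A^-3 + 18*A^-7 + 9*A^-11
  A^-9 * (d^3) = -A^-3 - 3*A^-7 - 3*A^-11 - A^-15
Summing the groups: <K> = A^21 - 3*A^17 + 5*A^13 - 6*A^9 + 7*A^5 - 7*A + 5*A^-3 - 4*A^-7 + 2*A^-11 - A^-15
Normalise by the writhe: (-A^3)^(-w) = (-A^3)^(5) = -A^15, so f(A) = -A^15 * <K> = -A^36 + 3*A^32 - 5*A^28 + 6*A^24 - 7*A^20 + 7*A^16 - 5*A^12 + 4*A^8 - 2*A^4 + 1.
Substitute A = t^(-1/4), i.e. A^e → t^(-e/4): V(t) = 1 - 2*t^-1 + 4*t^-2 - 5*t^-3 + 7*t^-4 - 7*t^-5 + 6*t^-6 - 5*t^-7 + 3*t^-8 - t^-9

Answer: 1 - 2*t^-1 + 4*t^-2 - 5*t^-3 + 7*t^-4 - 7*t^-5 + 6*t^-6 - 5*t^-7 + 3*t^-8 - t^-9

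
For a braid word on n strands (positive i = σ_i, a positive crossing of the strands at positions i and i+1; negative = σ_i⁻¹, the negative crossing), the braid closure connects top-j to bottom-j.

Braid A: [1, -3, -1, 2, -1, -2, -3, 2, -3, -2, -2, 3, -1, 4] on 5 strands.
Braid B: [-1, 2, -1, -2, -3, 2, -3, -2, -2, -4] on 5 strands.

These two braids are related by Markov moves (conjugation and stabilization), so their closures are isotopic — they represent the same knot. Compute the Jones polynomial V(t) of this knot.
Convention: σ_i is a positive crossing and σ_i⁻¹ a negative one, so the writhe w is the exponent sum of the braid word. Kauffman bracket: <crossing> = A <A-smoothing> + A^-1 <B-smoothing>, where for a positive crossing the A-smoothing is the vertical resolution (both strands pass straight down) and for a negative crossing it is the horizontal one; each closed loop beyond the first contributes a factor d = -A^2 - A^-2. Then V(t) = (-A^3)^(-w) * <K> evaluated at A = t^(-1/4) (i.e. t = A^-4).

t^-1 - 2*t^-2 + 3*t^-3 - 2*t^-4 + 3*t^-5 - 2*t^-6 + t^-7 - t^-8

Derivation:
Markov-equivalent braids have isotopic closures, hence identical knot invariants. Strip the Markov moves from each word to reach a common short braid β, then compute V(t) once on β.
Braid A: s1 s3^-1 s1^-1 s2 s1^-1 s2^-1 s3^-1 s2 s3^-1 s2^-1 s2^-1 s3 s1^-1 s4 on 5 strands reduces by inverse Markov moves (closure unchanged at each step):
  Destabilize: the word has the form β·s4 where s4 occurs only as the final letter (β ∈ B_4); drop it and the last strand → 4 strands.
  Deconjugate: the word is γ·β·γ⁻¹ with γ = s1 s3^-1 (prefix) and γ⁻¹ = s3 s1^-1 (suffix); strip both.
Reduced to β = s1^-1 s2 s1^-1 s2^-1 s3^-1 s2 s3^-1 s2^-1 s2^-1 on 4 strands, 9 crossings.
Braid B: s1^-1 s2 s1^-1 s2^-1 s3^-1 s2 s3^-1 s2^-1 s2^-1 s4^-1 on 5 strands reduces by inverse Markov moves (closure unchanged at each step):
  Destabilize: the word has the form β·s4^-1 where s4^-1 occurs only as the final letter (β ∈ B_4); drop it and the last strand → 4 strands.
Reduced to β = s1^-1 s2 s1^-1 s2^-1 s3^-1 s2 s3^-1 s2^-1 s2^-1 on 4 strands, 9 crossings.
Both give the same β = s1^-1 s2 s1^-1 s2^-1 s3^-1 s2 s3^-1 s2^-1 s2^-1 on 4 strands, so one state sum suffices:
Braid: s1^-1 s2 s1^-1 s2^-1 s3^-1 s2 s3^-1 s2^-1 s2^-1 on 4 strands, 9 crossings.
Writhe w = (#positive) - (#negative) = 2 - 7 = -5.
State-sum expansion of <K>. There are 2^9 = 512 states.
Each crossing splits two ways (0=vertical, 1=horizontal). The state's weight is A^(#A-smoothings - #B-smoothings) * d^(loops - 1).
Tabulate the states by total A-exponent and number of loops L (A-exp: L × count):
  A^9: L=5 ×1
  A^7: L=4 ×9
  A^5: L=3 ×30, L=5 ×6
  A^3: L=2 ×45, L=4 ×37, L=6 ×2
  A^1: L=1 ×27, L=3 ×78, L=5 ×21
  A^-1: L=2 ×67, L=4 ×53, L=6 ×6
  A^-3: L=1 ×12, L=3 ×53, L=5 ×18, L=7 ×1
  A^-5: L=2 ×14, L=4 ×19, L=6 ×3
  A^-7: L=3 ×6, L=5 ×3
  A^-9: L=4 ×1
Each group contributes A^e * Σ count * d^(L-1):
Powers of d = -A^2 - A^-2: d^2 = A^4 + 2 + A^-4; d^3 = -A^6 - 3*A^2 - 3*A^-2 - A^-6; d^4 = A^8 + 4*A^4 + 6 + 4*A^-4 + A^-8; d^5 = -A^10 - 5*A^6 - 10*A^2 - 10*A^-2 - 5*A^-6 - A^-10; d^6 = A^12 + 6*A^8 + 15*A^4 + 20 + 15*A^-4 + 6*A^-8 + A^-12.
  A^9 * (d^4) = A^17 + 4*A^13 + 6*A^9 + 4*A^5 + A
  A^7 * (9*d^3) = -9*A^13 - 27*A^9 - 27*A^5 - 9*A
  A^5 * (30*d^2 + 6*d^4) = 6*A^13 + 54*A^9 + 96*A^5 + 54*A + 6*A^-3
  A^3 * (45*d + 37*d^3 + 2*d^5) = -2*A^13 - 47*A^9 - 176*A^5 - 176*A - 47*A^-3 - 2*A^-7
  A^1 * (27 + 78*d^2 + 21*d^4) = 21*A^9 + 162*A^5 + 309*A + 162*A^-3 + 21*A^-7
  A^-1 * (67*d + 53*d^3 + 6*d^5) = -6*A^9 - 83*A^5 - 286*A - 286*A^-3 - 83*A^-7 - 6*A^-11
  A^-3 * (12 + 53*d^2 + 18*d^4 + d^6) = A^9 + 24*A^5 + 140*A + 246*A^-3 + 140*A^-7 + 24*A^-11 + A^-15
  A^-5 * (14*d + 19*d^3 + 3*d^5) = -3*A^5 - 34*A - 101*A^-3 - 101*A^-7 - 34*A^-11 - 3*A^-15
  A^-7 * (6*d^2 + 3*d^4) = 3*A + 18*A^-3 + 30*A^-7 + 18*A^-11 + 3*A^-15
  A^-9 * (d^3) = -A^-3 - 3*A^-7 - 3*A^-11 - A^-15
Summing the groups: <K> = A^17 - A^13 + 2*A^9 - 3*A^5 + 2*A - 3*A^-3 + 2*A^-7 - A^-11
Normalise by the writhe: (-A^3)^(-w) = (-A^3)^(5) = -A^15, so f(A) = -A^15 * <K> = -A^32 + A^28 - 2*A^24 + 3*A^20 - 2*A^16 + 3*A^12 - 2*A^8 + A^4.
Substitute A = t^(-1/4), i.e. A^e → t^(-e/4): V(t) = t^-1 - 2*t^-2 + 3*t^-3 - 2*t^-4 + 3*t^-5 - 2*t^-6 + t^-7 - t^-8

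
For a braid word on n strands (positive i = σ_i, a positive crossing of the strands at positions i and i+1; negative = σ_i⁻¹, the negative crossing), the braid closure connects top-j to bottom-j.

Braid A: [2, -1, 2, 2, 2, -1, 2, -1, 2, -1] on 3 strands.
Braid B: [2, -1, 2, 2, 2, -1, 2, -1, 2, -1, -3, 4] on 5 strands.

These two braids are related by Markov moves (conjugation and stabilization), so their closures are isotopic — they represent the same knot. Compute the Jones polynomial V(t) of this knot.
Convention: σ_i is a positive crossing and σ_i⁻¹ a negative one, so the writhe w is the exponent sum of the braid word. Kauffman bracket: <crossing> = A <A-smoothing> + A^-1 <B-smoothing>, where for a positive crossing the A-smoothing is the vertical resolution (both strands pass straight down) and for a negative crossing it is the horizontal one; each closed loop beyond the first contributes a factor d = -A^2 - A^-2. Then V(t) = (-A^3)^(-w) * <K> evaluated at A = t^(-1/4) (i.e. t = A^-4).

t^7 - 4*t^6 + 7*t^5 - 11*t^4 + 14*t^3 - 14*t^2 + 14*t - 10 + 7*t^-1 - 4*t^-2 + t^-3

Derivation:
Markov-equivalent braids have isotopic closures, hence identical knot invariants. Strip the Markov moves from each word to reach a common short braid β, then compute V(t) once on β.
Braid A: s2 s1^-1 s2 s2 s2 s1^-1 s2 s1^-1 s2 s1^-1 on 3 strands has no conjugating prefix/suffix or stabilization to strip; take β = s2 s1^-1 s2 s2 s2 s1^-1 s2 s1^-1 s2 s1^-1.
Braid B: s2 s1^-1 s2 s2 s2 s1^-1 s2 s1^-1 s2 s1^-1 s3^-1 s4 on 5 strands reduces by inverse Markov moves (closure unchanged at each step):
  Destabilize: the word has the form β·s4 where s4 occurs only as the final letter (β ∈ B_4); drop it and the last strand → 4 strands.
  Destabilize: the word has the form β·s3^-1 where s3^-1 occurs only as the final letter (β ∈ B_3); drop it and the last strand → 3 strands.
Reduced to β = s2 s1^-1 s2 s2 s2 s1^-1 s2 s1^-1 s2 s1^-1 on 3 strands, 10 crossings.
Both give the same β = s2 s1^-1 s2 s2 s2 s1^-1 s2 s1^-1 s2 s1^-1 on 3 strands, so one state sum suffices:
Braid: s2 s1^-1 s2 s2 s2 s1^-1 s2 s1^-1 s2 s1^-1 on 3 strands, 10 crossings.
Writhe w = (#positive) - (#negative) = 6 - 4 = 2.
State-sum expansion of <K>. There are 2^10 = 1024 states.
Smooth each crossing (0=||, 1=⌣⌢); contribution A^(Σ sign_k(1-2s_k)) * d^(L-1).
Tabulate the states by total A-exponent and number of loops L (A-exp: L × count):
  A^10: L=5 ×1
  A^8: L=4 ×10
  A^6: L=3 ×42, L=5 ×3
  A^4: L=2 ×90, L=4 ×29, L=6 ×1
  A^2: L=1 ×87, L=3 ×110, L=5 ×13
  A^0: L=2 ×179, L=4 ×71, L=6 ×2
  A^-2: L=3 ×187, L=5 ×23
  A^-4: L=4 ×117, L=6 ×3
  A^-6: L=5 ×45
  A^-8: L=6 ×10
  A^-10: L=7 ×1
Each group contributes A^e * Σ count * d^(L-1):
Powers of d = -A^2 - A^-2: d^2 = A^4 + 2 + A^-4; d^3 = -A^6 - 3*A^2 - 3*A^-2 - A^-6; d^4 = A^8 + 4*A^4 + 6 + 4*A^-4 + A^-8; d^5 = -A^10 - 5*A^6 - 10*A^2 - 10*A^-2 - 5*A^-6 - A^-10; d^6 = A^12 + 6*A^8 + 15*A^4 + 20 + 15*A^-4 + 6*A^-8 + A^-12.
  A^10 * (d^4) = A^18 + 4*A^14 + 6*A^10 + 4*A^6 + A^2
  A^8 * (10*d^3) = -10*A^14 - 30*A^10 - 30*A^6 - 10*A^2
  A^6 * (42*d^2 + 3*d^4) = 3*A^14 + 54*A^10 + 102*A^6 + 54*A^2 + 3*A^-2
  A^4 * (90*d + 29*d^3 + d^5) = -A^14 - 34*A^10 - 187*A^6 - 187*A^2 - 34*A^-2 - A^-6
  A^2 * (87 + 110*d^2 + 13*d^4) = 13*A^10 + 162*A^6 + 385*A^2 + 162*A^-2 + 13*A^-6
  A^0 * (179*d + 71*d^3 + 2*d^5) = -2*A^10 - 81*A^6 - 412*A^2 - 412*A^-2 - 81*A^-6 - 2*A^-10
  A^-2 * (187*d^2 + 23*d^4) = 23*A^6 + 279*A^2 + 512*A^-2 + 279*A^-6 + 23*A^-10
  A^-4 * (117*d^3 + 3*d^5) = -3*A^6 - 132*A^2 - 381*A^-2 - 381*A^-6 - 132*A^-10 - 3*A^-14
  A^-6 * (45*d^4) = 45*A^2 + 180*A^-2 + 270*A^-6 + 180*A^-10 + 45*A^-14
  A^-8 * (10*d^5) = -10*A^2 - 50*A^-2 - 100*A^-6 - 100*A^-10 - 50*A^-14 - 10*A^-18
  A^-10 * (d^6) = A^2 + 6*A^-2 + 15*A^-6 + 20*A^-10 + 15*A^-14 + 6*A^-18 + A^-22
Summing the groups: <K> = A^18 - 4*A^14 + 7*A^10 - 10*A^6 + 14*A^2 - 14*A^-2 + 14*A^-6 - 11*A^-10 + 7*A^-14 - 4*A^-18 + A^-22
Normalise by the writhe: (-A^3)^(-w) = (-A^3)^(-2) = A^-6, so f(A) = A^-6 * <K> = A^12 - 4*A^8 + 7*A^4 - 10 + 14*A^-4 - 14*A^-8 + 14*A^-12 - 11*A^-16 + 7*A^-20 - 4*A^-24 + A^-28.
Substitute A = t^(-1/4), i.e. A^e → t^(-e/4): V(t) = t^7 - 4*t^6 + 7*t^5 - 11*t^4 + 14*t^3 - 14*t^2 + 14*t - 10 + 7*t^-1 - 4*t^-2 + t^-3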